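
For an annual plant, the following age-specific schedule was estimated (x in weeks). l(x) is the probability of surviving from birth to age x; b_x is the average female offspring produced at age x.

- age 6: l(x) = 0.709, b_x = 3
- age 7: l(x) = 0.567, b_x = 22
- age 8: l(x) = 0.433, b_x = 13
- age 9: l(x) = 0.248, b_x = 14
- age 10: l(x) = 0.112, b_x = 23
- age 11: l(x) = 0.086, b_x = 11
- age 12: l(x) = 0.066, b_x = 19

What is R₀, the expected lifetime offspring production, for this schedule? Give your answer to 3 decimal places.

28.478

R₀ = Σ l(x) b_x:
  age 6: 0.709 × 3 = 2.1270
  age 7: 0.567 × 22 = 12.4740
  age 8: 0.433 × 13 = 5.6290
  age 9: 0.248 × 14 = 3.4720
  age 10: 0.112 × 23 = 2.5760
  age 11: 0.086 × 11 = 0.9460
  age 12: 0.066 × 19 = 1.2540
R₀ = 2.1270 + 12.4740 + 5.6290 + 3.4720 + 2.5760 + 0.9460 + 1.2540 = 28.4780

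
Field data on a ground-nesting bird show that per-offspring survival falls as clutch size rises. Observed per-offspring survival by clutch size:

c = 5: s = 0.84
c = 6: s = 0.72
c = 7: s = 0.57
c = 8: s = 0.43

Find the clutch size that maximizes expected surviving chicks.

6

Expected surviving chicks = c × s(c):
  c=5: 5 × 0.84 = 4.200
  c=6: 6 × 0.72 = 4.320
  c=7: 7 × 0.57 = 3.990
  c=8: 8 × 0.43 = 3.440
Maximum at c = 6 (4.320 surviving chicks).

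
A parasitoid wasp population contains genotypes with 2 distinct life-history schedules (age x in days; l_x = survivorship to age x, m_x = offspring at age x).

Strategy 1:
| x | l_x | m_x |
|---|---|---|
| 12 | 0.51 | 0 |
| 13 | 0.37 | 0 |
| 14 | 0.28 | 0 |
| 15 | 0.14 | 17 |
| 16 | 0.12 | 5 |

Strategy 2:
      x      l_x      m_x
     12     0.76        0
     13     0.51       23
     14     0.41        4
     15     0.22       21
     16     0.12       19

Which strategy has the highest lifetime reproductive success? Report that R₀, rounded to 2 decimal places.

20.27

Strategy 1: R₀ = 0.51×0 + 0.37×0 + 0.28×0 + 0.14×17 + 0.12×5 = 2.9800
Strategy 2: R₀ = 0.76×0 + 0.51×23 + 0.41×4 + 0.22×21 + 0.12×19 = 20.2700
Highest R₀: strategy 2 with 20.2700.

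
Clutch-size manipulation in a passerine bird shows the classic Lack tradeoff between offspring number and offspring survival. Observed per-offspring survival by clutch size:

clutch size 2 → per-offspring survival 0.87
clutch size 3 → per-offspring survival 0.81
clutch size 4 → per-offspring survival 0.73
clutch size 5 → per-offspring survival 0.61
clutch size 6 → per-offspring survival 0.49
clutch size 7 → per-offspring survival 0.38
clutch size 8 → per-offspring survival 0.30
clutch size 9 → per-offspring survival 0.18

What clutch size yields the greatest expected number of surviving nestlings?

Expected surviving nestlings = c × s(c):
  c=2: 2 × 0.87 = 1.740
  c=3: 3 × 0.81 = 2.430
  c=4: 4 × 0.73 = 2.920
  c=5: 5 × 0.61 = 3.050
  c=6: 6 × 0.49 = 2.940
  c=7: 7 × 0.38 = 2.660
  c=8: 8 × 0.30 = 2.400
  c=9: 9 × 0.18 = 1.620
Maximum at c = 5 (3.050 surviving nestlings).

5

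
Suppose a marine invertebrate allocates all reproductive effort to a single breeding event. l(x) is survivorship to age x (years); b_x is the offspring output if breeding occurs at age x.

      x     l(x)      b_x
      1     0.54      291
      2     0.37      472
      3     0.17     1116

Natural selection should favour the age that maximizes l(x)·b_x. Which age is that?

3

Expected offspring if breeding at age x = l(x) × b_x:
  age 1: 0.54 × 291 = 157.140
  age 2: 0.37 × 472 = 174.640
  age 3: 0.17 × 1116 = 189.720
Maximum at age 3 (189.720).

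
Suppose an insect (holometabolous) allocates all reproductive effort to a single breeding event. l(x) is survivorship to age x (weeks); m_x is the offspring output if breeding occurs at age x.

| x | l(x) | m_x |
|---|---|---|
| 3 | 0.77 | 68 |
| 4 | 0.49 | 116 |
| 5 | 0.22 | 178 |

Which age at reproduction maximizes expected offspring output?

Expected offspring if breeding at age x = l(x) × m_x:
  age 3: 0.77 × 68 = 52.360
  age 4: 0.49 × 116 = 56.840
  age 5: 0.22 × 178 = 39.160
Maximum at age 4 (56.840).

4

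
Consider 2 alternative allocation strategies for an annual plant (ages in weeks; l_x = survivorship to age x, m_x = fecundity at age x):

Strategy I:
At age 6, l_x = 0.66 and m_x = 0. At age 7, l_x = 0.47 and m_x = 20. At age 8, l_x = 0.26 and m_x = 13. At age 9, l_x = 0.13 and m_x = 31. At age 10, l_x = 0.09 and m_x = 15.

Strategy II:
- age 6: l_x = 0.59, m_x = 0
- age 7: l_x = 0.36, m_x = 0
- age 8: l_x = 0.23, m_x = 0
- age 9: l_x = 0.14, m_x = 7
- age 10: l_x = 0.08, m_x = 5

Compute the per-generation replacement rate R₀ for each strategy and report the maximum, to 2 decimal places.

Strategy I: R₀ = 0.66×0 + 0.47×20 + 0.26×13 + 0.13×31 + 0.09×15 = 18.1600
Strategy II: R₀ = 0.59×0 + 0.36×0 + 0.23×0 + 0.14×7 + 0.08×5 = 1.3800
Highest R₀: strategy I with 18.1600.

18.16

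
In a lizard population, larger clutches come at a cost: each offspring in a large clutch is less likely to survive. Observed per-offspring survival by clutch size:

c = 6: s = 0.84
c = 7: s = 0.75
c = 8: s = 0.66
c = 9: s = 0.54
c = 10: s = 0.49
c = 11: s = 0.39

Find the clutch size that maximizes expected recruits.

8

Expected recruits = c × s(c):
  c=6: 6 × 0.84 = 5.040
  c=7: 7 × 0.75 = 5.250
  c=8: 8 × 0.66 = 5.280
  c=9: 9 × 0.54 = 4.860
  c=10: 10 × 0.49 = 4.900
  c=11: 11 × 0.39 = 4.290
Maximum at c = 8 (5.280 recruits).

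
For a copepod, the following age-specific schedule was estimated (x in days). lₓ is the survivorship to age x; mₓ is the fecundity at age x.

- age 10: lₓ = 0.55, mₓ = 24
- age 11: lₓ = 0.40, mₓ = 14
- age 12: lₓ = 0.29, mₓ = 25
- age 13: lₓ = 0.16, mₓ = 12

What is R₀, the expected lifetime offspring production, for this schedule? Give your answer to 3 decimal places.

R₀ = Σ lₓ mₓ:
  age 10: 0.55 × 24 = 13.2000
  age 11: 0.40 × 14 = 5.6000
  age 12: 0.29 × 25 = 7.2500
  age 13: 0.16 × 12 = 1.9200
R₀ = 13.2000 + 5.6000 + 7.2500 + 1.9200 = 27.9700

27.970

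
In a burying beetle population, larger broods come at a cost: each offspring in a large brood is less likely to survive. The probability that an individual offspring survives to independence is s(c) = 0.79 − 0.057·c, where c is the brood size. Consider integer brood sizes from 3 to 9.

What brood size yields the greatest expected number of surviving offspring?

Expected surviving offspring = c × s(c):
  c=3: 3 × 0.619 = 1.857
  c=4: 4 × 0.562 = 2.248
  c=5: 5 × 0.505 = 2.525
  c=6: 6 × 0.448 = 2.688
  c=7: 7 × 0.391 = 2.737
  c=8: 8 × 0.334 = 2.672
  c=9: 9 × 0.277 = 2.493
Maximum at c = 7 (2.737 surviving offspring).

7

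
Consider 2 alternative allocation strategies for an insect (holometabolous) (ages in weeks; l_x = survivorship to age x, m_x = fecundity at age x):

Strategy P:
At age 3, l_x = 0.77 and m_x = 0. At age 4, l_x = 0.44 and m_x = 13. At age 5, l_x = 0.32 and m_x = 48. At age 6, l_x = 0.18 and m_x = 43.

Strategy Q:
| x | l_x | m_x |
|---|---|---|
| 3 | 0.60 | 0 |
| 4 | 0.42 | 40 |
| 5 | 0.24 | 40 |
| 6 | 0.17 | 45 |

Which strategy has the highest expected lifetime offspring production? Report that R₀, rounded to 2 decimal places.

34.05

Strategy P: R₀ = 0.77×0 + 0.44×13 + 0.32×48 + 0.18×43 = 28.8200
Strategy Q: R₀ = 0.60×0 + 0.42×40 + 0.24×40 + 0.17×45 = 34.0500
Highest R₀: strategy Q with 34.0500.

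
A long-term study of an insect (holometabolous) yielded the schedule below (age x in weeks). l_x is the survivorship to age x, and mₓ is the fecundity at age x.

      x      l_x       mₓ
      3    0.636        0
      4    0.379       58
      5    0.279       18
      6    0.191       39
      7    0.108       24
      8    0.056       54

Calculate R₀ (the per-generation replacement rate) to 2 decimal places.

R₀ = Σ l_x mₓ:
  age 3: 0.636 × 0 = 0.0000
  age 4: 0.379 × 58 = 21.9820
  age 5: 0.279 × 18 = 5.0220
  age 6: 0.191 × 39 = 7.4490
  age 7: 0.108 × 24 = 2.5920
  age 8: 0.056 × 54 = 3.0240
R₀ = 0.0000 + 21.9820 + 5.0220 + 7.4490 + 2.5920 + 3.0240 = 40.0690

40.07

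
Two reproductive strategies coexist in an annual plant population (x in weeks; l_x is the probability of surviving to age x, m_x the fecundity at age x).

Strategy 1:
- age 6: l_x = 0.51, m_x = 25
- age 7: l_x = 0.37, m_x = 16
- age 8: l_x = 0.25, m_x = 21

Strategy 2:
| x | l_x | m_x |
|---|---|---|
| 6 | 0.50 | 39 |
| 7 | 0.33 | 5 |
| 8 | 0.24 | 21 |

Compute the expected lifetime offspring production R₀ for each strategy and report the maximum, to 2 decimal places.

Strategy 1: R₀ = 0.51×25 + 0.37×16 + 0.25×21 = 23.9200
Strategy 2: R₀ = 0.50×39 + 0.33×5 + 0.24×21 = 26.1900
Highest R₀: strategy 2 with 26.1900.

26.19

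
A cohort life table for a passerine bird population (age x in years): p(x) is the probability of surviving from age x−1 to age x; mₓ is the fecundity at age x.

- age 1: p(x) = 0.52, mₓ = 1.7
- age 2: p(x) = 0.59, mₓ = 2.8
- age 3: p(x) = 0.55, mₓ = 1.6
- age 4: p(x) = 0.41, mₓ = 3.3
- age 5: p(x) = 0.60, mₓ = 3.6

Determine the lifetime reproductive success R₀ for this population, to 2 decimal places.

2.39

Survivorship from birth: l_x = p_1·p_2·…·p_x.
  l_1 = 0.52000
  l_2 = 0.30680
  l_3 = 0.16874
  l_4 = 0.06918
  l_5 = 0.04151
R₀ = Σ l_x mₓ:
  age 1: 0.52000 × 1.7 = 0.8840
  age 2: 0.30680 × 2.8 = 0.8590
  age 3: 0.16874 × 1.6 = 0.2700
  age 4: 0.06918 × 3.3 = 0.2283
  age 5: 0.04151 × 3.6 = 0.1494
R₀ = 0.8840 + 0.8590 + 0.2700 + 0.2283 + 0.1494 = 2.3908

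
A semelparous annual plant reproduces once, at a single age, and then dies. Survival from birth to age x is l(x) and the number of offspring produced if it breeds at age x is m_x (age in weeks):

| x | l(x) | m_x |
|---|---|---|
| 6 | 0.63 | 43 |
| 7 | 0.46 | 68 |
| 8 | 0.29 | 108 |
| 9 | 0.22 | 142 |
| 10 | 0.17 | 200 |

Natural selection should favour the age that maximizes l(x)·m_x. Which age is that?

10

Expected offspring if breeding at age x = l(x) × m_x:
  age 6: 0.63 × 43 = 27.090
  age 7: 0.46 × 68 = 31.280
  age 8: 0.29 × 108 = 31.320
  age 9: 0.22 × 142 = 31.240
  age 10: 0.17 × 200 = 34.000
Maximum at age 10 (34.000).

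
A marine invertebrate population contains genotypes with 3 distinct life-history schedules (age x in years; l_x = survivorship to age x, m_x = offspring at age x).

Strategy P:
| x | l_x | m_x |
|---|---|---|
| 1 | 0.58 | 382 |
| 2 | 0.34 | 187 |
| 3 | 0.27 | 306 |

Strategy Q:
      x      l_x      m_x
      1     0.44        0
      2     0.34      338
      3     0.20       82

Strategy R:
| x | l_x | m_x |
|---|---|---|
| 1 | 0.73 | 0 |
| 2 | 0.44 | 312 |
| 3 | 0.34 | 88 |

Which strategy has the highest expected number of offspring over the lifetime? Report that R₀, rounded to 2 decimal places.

Strategy P: R₀ = 0.58×382 + 0.34×187 + 0.27×306 = 367.7600
Strategy Q: R₀ = 0.44×0 + 0.34×338 + 0.20×82 = 131.3200
Strategy R: R₀ = 0.73×0 + 0.44×312 + 0.34×88 = 167.2000
Highest R₀: strategy P with 367.7600.

367.76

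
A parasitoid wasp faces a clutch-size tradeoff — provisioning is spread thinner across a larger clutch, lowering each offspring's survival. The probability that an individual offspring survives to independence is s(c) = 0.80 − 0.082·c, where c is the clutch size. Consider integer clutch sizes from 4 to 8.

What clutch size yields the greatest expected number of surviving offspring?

Expected surviving offspring = c × s(c):
  c=4: 4 × 0.472 = 1.888
  c=5: 5 × 0.390 = 1.950
  c=6: 6 × 0.308 = 1.848
  c=7: 7 × 0.226 = 1.582
  c=8: 8 × 0.144 = 1.152
Maximum at c = 5 (1.950 surviving offspring).

5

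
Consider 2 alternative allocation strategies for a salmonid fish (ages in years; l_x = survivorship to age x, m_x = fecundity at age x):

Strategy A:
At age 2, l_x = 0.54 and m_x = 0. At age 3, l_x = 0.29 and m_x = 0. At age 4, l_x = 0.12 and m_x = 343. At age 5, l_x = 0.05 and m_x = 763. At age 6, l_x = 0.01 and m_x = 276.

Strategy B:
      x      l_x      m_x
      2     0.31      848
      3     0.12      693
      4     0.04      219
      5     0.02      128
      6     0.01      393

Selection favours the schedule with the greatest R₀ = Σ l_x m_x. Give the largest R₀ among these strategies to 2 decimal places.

Strategy A: R₀ = 0.54×0 + 0.29×0 + 0.12×343 + 0.05×763 + 0.01×276 = 82.0700
Strategy B: R₀ = 0.31×848 + 0.12×693 + 0.04×219 + 0.02×128 + 0.01×393 = 361.2900
Highest R₀: strategy B with 361.2900.

361.29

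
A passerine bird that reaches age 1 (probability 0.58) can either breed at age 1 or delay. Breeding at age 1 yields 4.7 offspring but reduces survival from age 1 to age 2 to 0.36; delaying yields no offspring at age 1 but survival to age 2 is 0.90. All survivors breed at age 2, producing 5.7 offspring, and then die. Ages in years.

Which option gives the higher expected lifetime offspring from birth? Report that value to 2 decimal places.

3.92

breed at age 1: R₀ = 0.58 × (4.7 + 0.36 × 5.7) = 0.58 × 6.7520 = 3.9162
delay to age 2: R₀ = 0.58 × (0.90 × 5.7) = 0.58 × 5.1300 = 2.9754
Higher: breed at age 1 (3.9162).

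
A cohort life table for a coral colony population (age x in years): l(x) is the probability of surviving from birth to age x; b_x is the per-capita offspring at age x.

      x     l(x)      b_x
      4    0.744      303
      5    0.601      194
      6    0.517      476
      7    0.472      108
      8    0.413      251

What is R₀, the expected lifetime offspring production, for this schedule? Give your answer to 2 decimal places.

R₀ = Σ l(x) b_x:
  age 4: 0.744 × 303 = 225.4320
  age 5: 0.601 × 194 = 116.5940
  age 6: 0.517 × 476 = 246.0920
  age 7: 0.472 × 108 = 50.9760
  age 8: 0.413 × 251 = 103.6630
R₀ = 225.4320 + 116.5940 + 246.0920 + 50.9760 + 103.6630 = 742.7570

742.76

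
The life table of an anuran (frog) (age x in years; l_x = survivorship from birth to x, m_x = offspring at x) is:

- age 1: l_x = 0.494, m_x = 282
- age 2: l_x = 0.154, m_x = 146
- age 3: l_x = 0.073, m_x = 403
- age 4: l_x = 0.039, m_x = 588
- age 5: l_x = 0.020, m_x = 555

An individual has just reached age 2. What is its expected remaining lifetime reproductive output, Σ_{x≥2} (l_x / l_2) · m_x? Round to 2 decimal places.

558.02

l_2 = 0.154. Conditional survival from age 2 to x is l_x / l_2.
  x=2: (0.154/0.154) × 146 = 146.0000
  x=3: (0.073/0.154) × 403 = 191.0325
  x=4: (0.039/0.154) × 588 = 148.9091
  x=5: (0.020/0.154) × 555 = 72.0779
Sum = 146.0000 + 191.0325 + 148.9091 + 72.0779 = 558.0195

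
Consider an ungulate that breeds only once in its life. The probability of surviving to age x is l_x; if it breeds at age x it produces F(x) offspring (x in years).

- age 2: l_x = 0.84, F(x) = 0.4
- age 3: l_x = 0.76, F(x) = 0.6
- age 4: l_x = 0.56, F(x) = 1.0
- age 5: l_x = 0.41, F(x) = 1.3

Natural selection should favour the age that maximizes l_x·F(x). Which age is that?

4

Expected offspring if breeding at age x = l_x × F(x):
  age 2: 0.84 × 0.4 = 0.336
  age 3: 0.76 × 0.6 = 0.456
  age 4: 0.56 × 1.0 = 0.560
  age 5: 0.41 × 1.3 = 0.533
Maximum at age 4 (0.560).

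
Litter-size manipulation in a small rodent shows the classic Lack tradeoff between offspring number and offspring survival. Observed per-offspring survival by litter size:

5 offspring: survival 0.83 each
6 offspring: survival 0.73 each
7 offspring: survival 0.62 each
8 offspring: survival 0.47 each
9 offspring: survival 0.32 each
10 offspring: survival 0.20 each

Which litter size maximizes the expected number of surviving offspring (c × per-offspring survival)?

6

Expected surviving offspring = c × s(c):
  c=5: 5 × 0.83 = 4.150
  c=6: 6 × 0.73 = 4.380
  c=7: 7 × 0.62 = 4.340
  c=8: 8 × 0.47 = 3.760
  c=9: 9 × 0.32 = 2.880
  c=10: 10 × 0.20 = 2.000
Maximum at c = 6 (4.380 surviving offspring).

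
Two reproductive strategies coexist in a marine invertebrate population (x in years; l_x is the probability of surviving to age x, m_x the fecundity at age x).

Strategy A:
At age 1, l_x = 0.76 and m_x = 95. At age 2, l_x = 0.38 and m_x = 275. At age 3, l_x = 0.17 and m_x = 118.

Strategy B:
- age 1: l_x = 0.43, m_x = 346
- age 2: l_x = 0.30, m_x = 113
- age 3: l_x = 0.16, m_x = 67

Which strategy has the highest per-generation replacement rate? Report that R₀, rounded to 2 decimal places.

196.76

Strategy A: R₀ = 0.76×95 + 0.38×275 + 0.17×118 = 196.7600
Strategy B: R₀ = 0.43×346 + 0.30×113 + 0.16×67 = 193.4000
Highest R₀: strategy A with 196.7600.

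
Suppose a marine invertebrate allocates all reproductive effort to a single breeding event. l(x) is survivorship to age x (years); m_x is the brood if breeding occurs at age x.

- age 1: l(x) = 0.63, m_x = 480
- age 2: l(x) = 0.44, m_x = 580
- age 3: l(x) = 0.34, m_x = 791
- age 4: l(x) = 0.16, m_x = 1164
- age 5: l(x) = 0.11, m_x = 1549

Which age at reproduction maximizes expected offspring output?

Expected offspring if breeding at age x = l(x) × m_x:
  age 1: 0.63 × 480 = 302.400
  age 2: 0.44 × 580 = 255.200
  age 3: 0.34 × 791 = 268.940
  age 4: 0.16 × 1164 = 186.240
  age 5: 0.11 × 1549 = 170.390
Maximum at age 1 (302.400).

1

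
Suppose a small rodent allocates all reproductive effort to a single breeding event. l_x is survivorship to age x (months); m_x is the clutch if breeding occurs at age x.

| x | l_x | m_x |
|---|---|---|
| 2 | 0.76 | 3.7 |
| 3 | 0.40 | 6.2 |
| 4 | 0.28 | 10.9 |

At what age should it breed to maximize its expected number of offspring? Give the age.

Expected offspring if breeding at age x = l_x × m_x:
  age 2: 0.76 × 3.7 = 2.812
  age 3: 0.40 × 6.2 = 2.480
  age 4: 0.28 × 10.9 = 3.052
Maximum at age 4 (3.052).

4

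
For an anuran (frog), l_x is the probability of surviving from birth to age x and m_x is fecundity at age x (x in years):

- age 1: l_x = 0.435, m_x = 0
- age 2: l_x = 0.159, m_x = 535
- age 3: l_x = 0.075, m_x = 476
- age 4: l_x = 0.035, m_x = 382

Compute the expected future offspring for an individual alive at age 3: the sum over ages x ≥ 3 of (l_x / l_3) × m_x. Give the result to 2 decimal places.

l_3 = 0.075. Conditional survival from age 3 to x is l_x / l_3.
  x=3: (0.075/0.075) × 476 = 476.0000
  x=4: (0.035/0.075) × 382 = 178.2667
Sum = 476.0000 + 178.2667 = 654.2667

654.27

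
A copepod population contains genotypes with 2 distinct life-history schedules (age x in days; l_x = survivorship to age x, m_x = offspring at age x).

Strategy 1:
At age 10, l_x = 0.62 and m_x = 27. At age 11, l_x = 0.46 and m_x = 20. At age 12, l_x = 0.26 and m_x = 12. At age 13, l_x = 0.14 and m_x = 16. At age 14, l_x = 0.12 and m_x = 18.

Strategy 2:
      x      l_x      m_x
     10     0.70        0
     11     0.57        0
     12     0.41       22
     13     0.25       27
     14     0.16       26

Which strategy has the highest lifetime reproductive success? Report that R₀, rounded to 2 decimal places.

Strategy 1: R₀ = 0.62×27 + 0.46×20 + 0.26×12 + 0.14×16 + 0.12×18 = 33.4600
Strategy 2: R₀ = 0.70×0 + 0.57×0 + 0.41×22 + 0.25×27 + 0.16×26 = 19.9300
Highest R₀: strategy 1 with 33.4600.

33.46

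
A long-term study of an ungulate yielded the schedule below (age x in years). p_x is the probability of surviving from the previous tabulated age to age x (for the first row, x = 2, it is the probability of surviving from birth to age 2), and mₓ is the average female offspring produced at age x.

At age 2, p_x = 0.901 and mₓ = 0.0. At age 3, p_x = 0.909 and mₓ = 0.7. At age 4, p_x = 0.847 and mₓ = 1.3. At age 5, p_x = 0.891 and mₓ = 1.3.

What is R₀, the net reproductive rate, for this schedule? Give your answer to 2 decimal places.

2.28

Survivorship from birth: l_x = p_2·p_3·…·p_x.
  l_2 = 0.90100
  l_3 = 0.81901
  l_4 = 0.69370
  l_5 = 0.61809
R₀ = Σ l_x mₓ:
  age 2: 0.90100 × 0.0 = 0.0000
  age 3: 0.81901 × 0.7 = 0.5733
  age 4: 0.69370 × 1.3 = 0.9018
  age 5: 0.61809 × 1.3 = 0.8035
R₀ = 0.0000 + 0.5733 + 0.9018 + 0.8035 = 2.2786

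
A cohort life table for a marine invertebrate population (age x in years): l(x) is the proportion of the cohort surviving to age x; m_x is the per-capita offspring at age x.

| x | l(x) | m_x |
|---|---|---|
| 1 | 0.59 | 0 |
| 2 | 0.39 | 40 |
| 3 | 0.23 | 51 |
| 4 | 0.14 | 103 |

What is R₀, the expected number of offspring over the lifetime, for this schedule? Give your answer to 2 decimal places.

41.75

R₀ = Σ l(x) m_x:
  age 1: 0.59 × 0 = 0.0000
  age 2: 0.39 × 40 = 15.6000
  age 3: 0.23 × 51 = 11.7300
  age 4: 0.14 × 103 = 14.4200
R₀ = 0.0000 + 15.6000 + 11.7300 + 14.4200 = 41.7500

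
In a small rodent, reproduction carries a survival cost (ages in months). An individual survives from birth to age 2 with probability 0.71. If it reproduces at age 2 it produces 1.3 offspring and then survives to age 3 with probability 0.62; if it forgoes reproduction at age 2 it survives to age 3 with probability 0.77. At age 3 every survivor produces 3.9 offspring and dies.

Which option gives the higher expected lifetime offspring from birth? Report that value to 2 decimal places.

breed at age 2: R₀ = 0.71 × (1.3 + 0.62 × 3.9) = 0.71 × 3.7180 = 2.6398
delay to age 3: R₀ = 0.71 × (0.77 × 3.9) = 0.71 × 3.0030 = 2.1321
Higher: breed at age 2 (2.6398).

2.64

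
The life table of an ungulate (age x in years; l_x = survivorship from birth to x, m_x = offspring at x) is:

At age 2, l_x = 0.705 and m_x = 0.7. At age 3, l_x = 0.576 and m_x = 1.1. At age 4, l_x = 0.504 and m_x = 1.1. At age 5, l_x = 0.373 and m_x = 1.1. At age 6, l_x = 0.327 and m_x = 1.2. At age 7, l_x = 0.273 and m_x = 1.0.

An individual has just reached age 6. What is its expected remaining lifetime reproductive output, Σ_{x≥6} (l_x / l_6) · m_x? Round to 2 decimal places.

l_6 = 0.327. Conditional survival from age 6 to x is l_x / l_6.
  x=6: (0.327/0.327) × 1.2 = 1.2000
  x=7: (0.273/0.327) × 1.0 = 0.8349
Sum = 1.2000 + 0.8349 = 2.0349

2.03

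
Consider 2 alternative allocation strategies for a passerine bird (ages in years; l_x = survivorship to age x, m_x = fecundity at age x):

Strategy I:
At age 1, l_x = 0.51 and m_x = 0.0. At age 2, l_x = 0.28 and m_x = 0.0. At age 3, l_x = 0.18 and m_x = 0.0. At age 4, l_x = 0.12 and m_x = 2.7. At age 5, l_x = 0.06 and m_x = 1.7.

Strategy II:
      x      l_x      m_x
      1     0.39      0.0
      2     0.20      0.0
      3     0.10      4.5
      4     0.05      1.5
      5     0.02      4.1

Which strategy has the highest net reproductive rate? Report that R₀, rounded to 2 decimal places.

0.61

Strategy I: R₀ = 0.51×0.0 + 0.28×0.0 + 0.18×0.0 + 0.12×2.7 + 0.06×1.7 = 0.4260
Strategy II: R₀ = 0.39×0.0 + 0.20×0.0 + 0.10×4.5 + 0.05×1.5 + 0.02×4.1 = 0.6070
Highest R₀: strategy II with 0.6070.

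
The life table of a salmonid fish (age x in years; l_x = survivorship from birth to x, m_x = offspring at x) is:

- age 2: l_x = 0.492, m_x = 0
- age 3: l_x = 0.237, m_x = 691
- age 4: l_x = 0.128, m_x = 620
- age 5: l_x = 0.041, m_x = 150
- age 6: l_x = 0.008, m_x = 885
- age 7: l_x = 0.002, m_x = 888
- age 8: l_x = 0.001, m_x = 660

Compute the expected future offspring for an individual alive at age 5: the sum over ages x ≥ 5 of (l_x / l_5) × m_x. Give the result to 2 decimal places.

l_5 = 0.041. Conditional survival from age 5 to x is l_x / l_5.
  x=5: (0.041/0.041) × 150 = 150.0000
  x=6: (0.008/0.041) × 885 = 172.6829
  x=7: (0.002/0.041) × 888 = 43.3171
  x=8: (0.001/0.041) × 660 = 16.0976
Sum = 150.0000 + 172.6829 + 43.3171 + 16.0976 = 382.0976

382.10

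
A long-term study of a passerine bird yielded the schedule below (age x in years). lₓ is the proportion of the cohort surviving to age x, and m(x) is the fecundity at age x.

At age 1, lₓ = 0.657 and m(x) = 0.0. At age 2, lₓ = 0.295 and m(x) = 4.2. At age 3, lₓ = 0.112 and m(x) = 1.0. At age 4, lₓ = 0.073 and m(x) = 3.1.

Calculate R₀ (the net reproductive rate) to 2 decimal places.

1.58

R₀ = Σ lₓ m(x):
  age 1: 0.657 × 0.0 = 0.0000
  age 2: 0.295 × 4.2 = 1.2390
  age 3: 0.112 × 1.0 = 0.1120
  age 4: 0.073 × 3.1 = 0.2263
R₀ = 0.0000 + 1.2390 + 0.1120 + 0.2263 = 1.5773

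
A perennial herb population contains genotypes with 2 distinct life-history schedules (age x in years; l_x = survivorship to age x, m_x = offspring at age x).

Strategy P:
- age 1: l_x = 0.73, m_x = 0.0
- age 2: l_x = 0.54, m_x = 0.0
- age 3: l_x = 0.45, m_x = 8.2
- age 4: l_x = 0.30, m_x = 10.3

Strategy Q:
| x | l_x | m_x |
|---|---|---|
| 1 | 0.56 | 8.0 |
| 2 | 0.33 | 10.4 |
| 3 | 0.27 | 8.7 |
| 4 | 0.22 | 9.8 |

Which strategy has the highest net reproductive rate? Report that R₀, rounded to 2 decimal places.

Strategy P: R₀ = 0.73×0.0 + 0.54×0.0 + 0.45×8.2 + 0.30×10.3 = 6.7800
Strategy Q: R₀ = 0.56×8.0 + 0.33×10.4 + 0.27×8.7 + 0.22×9.8 = 12.4170
Highest R₀: strategy Q with 12.4170.

12.42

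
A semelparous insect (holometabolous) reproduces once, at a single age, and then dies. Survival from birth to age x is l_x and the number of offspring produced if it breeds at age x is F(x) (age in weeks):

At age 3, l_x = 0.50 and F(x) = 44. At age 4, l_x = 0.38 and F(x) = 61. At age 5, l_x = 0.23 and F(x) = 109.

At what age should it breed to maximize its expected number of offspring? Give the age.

5

Expected offspring if breeding at age x = l_x × F(x):
  age 3: 0.50 × 44 = 22.000
  age 4: 0.38 × 61 = 23.180
  age 5: 0.23 × 109 = 25.070
Maximum at age 5 (25.070).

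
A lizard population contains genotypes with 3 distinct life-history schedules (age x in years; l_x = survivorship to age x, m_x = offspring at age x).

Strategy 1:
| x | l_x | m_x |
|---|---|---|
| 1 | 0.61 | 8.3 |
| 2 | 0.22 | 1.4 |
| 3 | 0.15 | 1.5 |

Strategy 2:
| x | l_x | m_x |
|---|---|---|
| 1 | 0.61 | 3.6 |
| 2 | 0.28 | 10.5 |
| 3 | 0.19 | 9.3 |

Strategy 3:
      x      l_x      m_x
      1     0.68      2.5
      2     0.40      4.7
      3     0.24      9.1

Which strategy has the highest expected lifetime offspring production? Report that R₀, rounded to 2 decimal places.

6.90

Strategy 1: R₀ = 0.61×8.3 + 0.22×1.4 + 0.15×1.5 = 5.5960
Strategy 2: R₀ = 0.61×3.6 + 0.28×10.5 + 0.19×9.3 = 6.9030
Strategy 3: R₀ = 0.68×2.5 + 0.40×4.7 + 0.24×9.1 = 5.7640
Highest R₀: strategy 2 with 6.9030.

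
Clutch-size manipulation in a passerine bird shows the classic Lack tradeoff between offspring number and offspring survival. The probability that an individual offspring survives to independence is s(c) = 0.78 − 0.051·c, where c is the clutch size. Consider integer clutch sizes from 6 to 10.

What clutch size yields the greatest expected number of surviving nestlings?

Expected surviving nestlings = c × s(c):
  c=6: 6 × 0.474 = 2.844
  c=7: 7 × 0.423 = 2.961
  c=8: 8 × 0.372 = 2.976
  c=9: 9 × 0.321 = 2.889
  c=10: 10 × 0.270 = 2.700
Maximum at c = 8 (2.976 surviving nestlings).

8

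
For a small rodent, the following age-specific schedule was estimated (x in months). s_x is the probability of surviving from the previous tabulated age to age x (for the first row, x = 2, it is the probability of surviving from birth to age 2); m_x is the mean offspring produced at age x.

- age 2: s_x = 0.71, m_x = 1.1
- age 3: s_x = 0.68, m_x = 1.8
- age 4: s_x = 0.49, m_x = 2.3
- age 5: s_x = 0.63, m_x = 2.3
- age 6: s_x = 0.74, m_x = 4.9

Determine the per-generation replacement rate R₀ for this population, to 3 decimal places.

Survivorship from birth: l_x = s_2·s_3·…·s_x.
  l_2 = 0.71000
  l_3 = 0.48280
  l_4 = 0.23657
  l_5 = 0.14904
  l_6 = 0.11029
R₀ = Σ l_x m_x:
  age 2: 0.71000 × 1.1 = 0.7810
  age 3: 0.48280 × 1.8 = 0.8690
  age 4: 0.23657 × 2.3 = 0.5441
  age 5: 0.14904 × 2.3 = 0.3428
  age 6: 0.11029 × 4.9 = 0.5404
R₀ = 0.7810 + 0.8690 + 0.5441 + 0.3428 + 0.5404 = 3.0774

3.077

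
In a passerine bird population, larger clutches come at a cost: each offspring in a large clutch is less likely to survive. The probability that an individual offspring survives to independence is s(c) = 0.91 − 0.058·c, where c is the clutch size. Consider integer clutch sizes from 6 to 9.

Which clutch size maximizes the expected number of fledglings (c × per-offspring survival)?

8

Expected fledglings = c × s(c):
  c=6: 6 × 0.562 = 3.372
  c=7: 7 × 0.504 = 3.528
  c=8: 8 × 0.446 = 3.568
  c=9: 9 × 0.388 = 3.492
Maximum at c = 8 (3.568 fledglings).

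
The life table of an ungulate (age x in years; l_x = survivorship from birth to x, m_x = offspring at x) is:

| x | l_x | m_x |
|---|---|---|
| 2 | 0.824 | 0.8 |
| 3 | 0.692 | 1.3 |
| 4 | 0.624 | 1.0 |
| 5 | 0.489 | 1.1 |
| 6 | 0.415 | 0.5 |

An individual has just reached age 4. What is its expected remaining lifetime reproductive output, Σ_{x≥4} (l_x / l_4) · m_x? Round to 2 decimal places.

2.19

l_4 = 0.624. Conditional survival from age 4 to x is l_x / l_4.
  x=4: (0.624/0.624) × 1.0 = 1.0000
  x=5: (0.489/0.624) × 1.1 = 0.8620
  x=6: (0.415/0.624) × 0.5 = 0.3325
Sum = 1.0000 + 0.8620 + 0.3325 = 2.1946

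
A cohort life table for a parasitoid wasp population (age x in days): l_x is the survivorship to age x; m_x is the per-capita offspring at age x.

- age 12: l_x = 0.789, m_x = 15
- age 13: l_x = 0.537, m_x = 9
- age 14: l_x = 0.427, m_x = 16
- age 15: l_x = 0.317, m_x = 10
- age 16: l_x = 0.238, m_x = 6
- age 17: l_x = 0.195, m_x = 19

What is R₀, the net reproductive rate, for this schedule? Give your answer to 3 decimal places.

31.803

R₀ = Σ l_x m_x:
  age 12: 0.789 × 15 = 11.8350
  age 13: 0.537 × 9 = 4.8330
  age 14: 0.427 × 16 = 6.8320
  age 15: 0.317 × 10 = 3.1700
  age 16: 0.238 × 6 = 1.4280
  age 17: 0.195 × 19 = 3.7050
R₀ = 11.8350 + 4.8330 + 6.8320 + 3.1700 + 1.4280 + 3.7050 = 31.8030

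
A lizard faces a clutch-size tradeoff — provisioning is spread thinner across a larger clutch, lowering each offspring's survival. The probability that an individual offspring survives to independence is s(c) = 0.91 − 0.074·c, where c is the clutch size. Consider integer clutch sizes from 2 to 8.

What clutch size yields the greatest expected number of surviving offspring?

6

Expected surviving offspring = c × s(c):
  c=2: 2 × 0.762 = 1.524
  c=3: 3 × 0.688 = 2.064
  c=4: 4 × 0.614 = 2.456
  c=5: 5 × 0.540 = 2.700
  c=6: 6 × 0.466 = 2.796
  c=7: 7 × 0.392 = 2.744
  c=8: 8 × 0.318 = 2.544
Maximum at c = 6 (2.796 surviving offspring).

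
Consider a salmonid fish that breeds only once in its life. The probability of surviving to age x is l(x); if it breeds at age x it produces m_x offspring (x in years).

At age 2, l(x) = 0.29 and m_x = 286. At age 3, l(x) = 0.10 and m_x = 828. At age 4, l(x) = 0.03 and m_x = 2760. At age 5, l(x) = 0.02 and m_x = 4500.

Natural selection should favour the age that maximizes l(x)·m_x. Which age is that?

5

Expected offspring if breeding at age x = l(x) × m_x:
  age 2: 0.29 × 286 = 82.940
  age 3: 0.10 × 828 = 82.800
  age 4: 0.03 × 2760 = 82.800
  age 5: 0.02 × 4500 = 90.000
Maximum at age 5 (90.000).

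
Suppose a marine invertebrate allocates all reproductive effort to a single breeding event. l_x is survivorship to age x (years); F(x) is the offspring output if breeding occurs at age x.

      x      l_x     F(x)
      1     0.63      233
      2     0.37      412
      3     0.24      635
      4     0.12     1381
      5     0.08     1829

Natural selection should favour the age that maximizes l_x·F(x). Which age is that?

4

Expected offspring if breeding at age x = l_x × F(x):
  age 1: 0.63 × 233 = 146.790
  age 2: 0.37 × 412 = 152.440
  age 3: 0.24 × 635 = 152.400
  age 4: 0.12 × 1381 = 165.720
  age 5: 0.08 × 1829 = 146.320
Maximum at age 4 (165.720).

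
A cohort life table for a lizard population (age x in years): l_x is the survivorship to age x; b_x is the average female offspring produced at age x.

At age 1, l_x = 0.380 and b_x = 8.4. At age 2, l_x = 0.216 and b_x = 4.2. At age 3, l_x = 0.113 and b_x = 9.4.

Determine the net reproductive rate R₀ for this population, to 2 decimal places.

5.16

R₀ = Σ l_x b_x:
  age 1: 0.380 × 8.4 = 3.1920
  age 2: 0.216 × 4.2 = 0.9072
  age 3: 0.113 × 9.4 = 1.0622
R₀ = 3.1920 + 0.9072 + 1.0622 = 5.1614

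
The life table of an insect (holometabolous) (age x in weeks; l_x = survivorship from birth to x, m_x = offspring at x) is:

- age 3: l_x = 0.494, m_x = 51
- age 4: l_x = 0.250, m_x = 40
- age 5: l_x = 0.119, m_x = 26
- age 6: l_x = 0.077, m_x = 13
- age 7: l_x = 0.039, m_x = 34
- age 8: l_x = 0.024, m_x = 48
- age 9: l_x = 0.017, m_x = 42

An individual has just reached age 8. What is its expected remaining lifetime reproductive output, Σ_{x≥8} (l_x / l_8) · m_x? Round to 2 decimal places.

l_8 = 0.024. Conditional survival from age 8 to x is l_x / l_8.
  x=8: (0.024/0.024) × 48 = 48.0000
  x=9: (0.017/0.024) × 42 = 29.7500
Sum = 48.0000 + 29.7500 = 77.7500

77.75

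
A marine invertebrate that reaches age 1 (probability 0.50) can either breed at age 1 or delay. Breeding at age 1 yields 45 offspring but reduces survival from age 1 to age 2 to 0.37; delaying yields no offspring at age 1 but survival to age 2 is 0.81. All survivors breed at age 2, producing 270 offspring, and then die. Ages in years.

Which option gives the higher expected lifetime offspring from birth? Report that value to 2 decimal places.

109.35

breed at age 1: R₀ = 0.50 × (45 + 0.37 × 270) = 0.50 × 144.9000 = 72.4500
delay to age 2: R₀ = 0.50 × (0.81 × 270) = 0.50 × 218.7000 = 109.3500
Higher: delay to age 2 (109.3500).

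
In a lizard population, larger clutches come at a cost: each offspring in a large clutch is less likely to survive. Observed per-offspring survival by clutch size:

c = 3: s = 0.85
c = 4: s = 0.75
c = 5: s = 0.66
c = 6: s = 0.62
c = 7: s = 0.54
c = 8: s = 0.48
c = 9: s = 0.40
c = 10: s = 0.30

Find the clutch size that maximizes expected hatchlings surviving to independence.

8

Expected hatchlings surviving to independence = c × s(c):
  c=3: 3 × 0.85 = 2.550
  c=4: 4 × 0.75 = 3.000
  c=5: 5 × 0.66 = 3.300
  c=6: 6 × 0.62 = 3.720
  c=7: 7 × 0.54 = 3.780
  c=8: 8 × 0.48 = 3.840
  c=9: 9 × 0.40 = 3.600
  c=10: 10 × 0.30 = 3.000
Maximum at c = 8 (3.840 hatchlings surviving to independence).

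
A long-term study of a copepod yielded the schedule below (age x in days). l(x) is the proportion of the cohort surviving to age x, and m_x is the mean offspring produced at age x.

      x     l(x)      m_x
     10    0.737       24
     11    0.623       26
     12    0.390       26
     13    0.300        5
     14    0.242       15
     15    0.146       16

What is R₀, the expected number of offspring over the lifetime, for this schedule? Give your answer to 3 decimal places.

51.492

R₀ = Σ l(x) m_x:
  age 10: 0.737 × 24 = 17.6880
  age 11: 0.623 × 26 = 16.1980
  age 12: 0.390 × 26 = 10.1400
  age 13: 0.300 × 5 = 1.5000
  age 14: 0.242 × 15 = 3.6300
  age 15: 0.146 × 16 = 2.3360
R₀ = 17.6880 + 16.1980 + 10.1400 + 1.5000 + 3.6300 + 2.3360 = 51.4920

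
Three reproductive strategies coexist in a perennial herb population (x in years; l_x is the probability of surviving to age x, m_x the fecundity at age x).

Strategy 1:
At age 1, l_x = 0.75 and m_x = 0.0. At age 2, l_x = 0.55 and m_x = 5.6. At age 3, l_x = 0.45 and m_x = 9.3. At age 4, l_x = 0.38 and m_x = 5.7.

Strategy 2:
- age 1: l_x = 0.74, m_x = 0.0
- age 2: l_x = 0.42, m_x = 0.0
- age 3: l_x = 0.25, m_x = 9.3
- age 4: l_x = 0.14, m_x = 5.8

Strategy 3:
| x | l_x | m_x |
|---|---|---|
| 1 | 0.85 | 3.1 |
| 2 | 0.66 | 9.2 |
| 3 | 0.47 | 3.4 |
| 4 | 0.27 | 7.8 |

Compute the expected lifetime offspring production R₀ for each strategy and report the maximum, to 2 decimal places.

Strategy 1: R₀ = 0.75×0.0 + 0.55×5.6 + 0.45×9.3 + 0.38×5.7 = 9.4310
Strategy 2: R₀ = 0.74×0.0 + 0.42×0.0 + 0.25×9.3 + 0.14×5.8 = 3.1370
Strategy 3: R₀ = 0.85×3.1 + 0.66×9.2 + 0.47×3.4 + 0.27×7.8 = 12.4110
Highest R₀: strategy 3 with 12.4110.

12.41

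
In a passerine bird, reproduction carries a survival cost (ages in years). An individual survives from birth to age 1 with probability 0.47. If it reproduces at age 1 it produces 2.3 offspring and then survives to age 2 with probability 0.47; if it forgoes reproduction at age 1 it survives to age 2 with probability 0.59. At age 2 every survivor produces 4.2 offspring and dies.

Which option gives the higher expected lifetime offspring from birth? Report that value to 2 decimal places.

2.01

breed at age 1: R₀ = 0.47 × (2.3 + 0.47 × 4.2) = 0.47 × 4.2740 = 2.0088
delay to age 2: R₀ = 0.47 × (0.59 × 4.2) = 0.47 × 2.4780 = 1.1647
Higher: breed at age 1 (2.0088).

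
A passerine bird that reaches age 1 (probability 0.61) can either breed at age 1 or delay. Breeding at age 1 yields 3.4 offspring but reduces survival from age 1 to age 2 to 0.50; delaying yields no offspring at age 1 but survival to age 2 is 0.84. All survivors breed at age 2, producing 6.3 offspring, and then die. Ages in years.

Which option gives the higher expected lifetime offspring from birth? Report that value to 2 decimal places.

4.00

breed at age 1: R₀ = 0.61 × (3.4 + 0.50 × 6.3) = 0.61 × 6.5500 = 3.9955
delay to age 2: R₀ = 0.61 × (0.84 × 6.3) = 0.61 × 5.2920 = 3.2281
Higher: breed at age 1 (3.9955).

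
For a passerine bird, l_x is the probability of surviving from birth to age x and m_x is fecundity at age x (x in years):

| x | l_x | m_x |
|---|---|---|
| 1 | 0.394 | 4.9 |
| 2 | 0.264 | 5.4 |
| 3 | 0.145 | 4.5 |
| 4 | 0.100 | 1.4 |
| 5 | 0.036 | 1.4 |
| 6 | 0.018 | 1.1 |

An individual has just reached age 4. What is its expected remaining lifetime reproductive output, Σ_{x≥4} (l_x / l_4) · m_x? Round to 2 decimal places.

2.10

l_4 = 0.100. Conditional survival from age 4 to x is l_x / l_4.
  x=4: (0.100/0.100) × 1.4 = 1.4000
  x=5: (0.036/0.100) × 1.4 = 0.5040
  x=6: (0.018/0.100) × 1.1 = 0.1980
Sum = 1.4000 + 0.5040 + 0.1980 = 2.1020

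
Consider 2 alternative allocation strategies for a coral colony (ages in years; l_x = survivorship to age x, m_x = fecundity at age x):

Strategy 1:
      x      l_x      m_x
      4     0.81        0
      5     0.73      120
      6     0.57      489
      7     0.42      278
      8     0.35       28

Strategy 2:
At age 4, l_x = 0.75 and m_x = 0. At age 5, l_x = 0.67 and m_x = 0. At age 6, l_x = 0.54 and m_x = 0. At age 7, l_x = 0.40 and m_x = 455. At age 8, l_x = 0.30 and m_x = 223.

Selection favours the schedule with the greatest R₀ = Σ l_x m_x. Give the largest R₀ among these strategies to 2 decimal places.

492.89

Strategy 1: R₀ = 0.81×0 + 0.73×120 + 0.57×489 + 0.42×278 + 0.35×28 = 492.8900
Strategy 2: R₀ = 0.75×0 + 0.67×0 + 0.54×0 + 0.40×455 + 0.30×223 = 248.9000
Highest R₀: strategy 1 with 492.8900.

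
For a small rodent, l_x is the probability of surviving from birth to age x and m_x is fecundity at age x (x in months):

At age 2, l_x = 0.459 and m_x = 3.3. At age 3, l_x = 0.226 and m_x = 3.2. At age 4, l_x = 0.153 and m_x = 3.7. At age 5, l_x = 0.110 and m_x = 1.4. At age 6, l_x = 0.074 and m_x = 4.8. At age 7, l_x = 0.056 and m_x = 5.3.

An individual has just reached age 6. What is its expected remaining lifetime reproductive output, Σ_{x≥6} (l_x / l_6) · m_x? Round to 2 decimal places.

8.81

l_6 = 0.074. Conditional survival from age 6 to x is l_x / l_6.
  x=6: (0.074/0.074) × 4.8 = 4.8000
  x=7: (0.056/0.074) × 5.3 = 4.0108
Sum = 4.8000 + 4.0108 = 8.8108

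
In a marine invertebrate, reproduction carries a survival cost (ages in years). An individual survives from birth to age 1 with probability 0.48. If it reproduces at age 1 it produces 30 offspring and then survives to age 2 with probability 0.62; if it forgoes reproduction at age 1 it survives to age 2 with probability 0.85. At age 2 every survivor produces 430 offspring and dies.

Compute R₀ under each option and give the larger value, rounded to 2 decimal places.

175.44

breed at age 1: R₀ = 0.48 × (30 + 0.62 × 430) = 0.48 × 296.6000 = 142.3680
delay to age 2: R₀ = 0.48 × (0.85 × 430) = 0.48 × 365.5000 = 175.4400
Higher: delay to age 2 (175.4400).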